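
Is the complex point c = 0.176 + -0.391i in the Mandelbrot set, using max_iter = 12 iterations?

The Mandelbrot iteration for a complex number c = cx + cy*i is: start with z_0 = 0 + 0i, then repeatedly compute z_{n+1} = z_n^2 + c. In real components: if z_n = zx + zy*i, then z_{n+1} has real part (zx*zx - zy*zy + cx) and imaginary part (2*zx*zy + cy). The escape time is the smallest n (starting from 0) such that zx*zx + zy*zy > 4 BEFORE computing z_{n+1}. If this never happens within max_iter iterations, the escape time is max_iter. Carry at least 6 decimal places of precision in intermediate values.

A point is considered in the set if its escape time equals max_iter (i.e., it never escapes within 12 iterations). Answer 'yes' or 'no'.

z_0 = 0 + 0i, c = 0.1760 + -0.3910i
Iter 1: z = 0.1760 + -0.3910i, |z|^2 = 0.1839
Iter 2: z = 0.0541 + -0.5286i, |z|^2 = 0.2824
Iter 3: z = -0.1005 + -0.4482i, |z|^2 = 0.2110
Iter 4: z = -0.0148 + -0.3009i, |z|^2 = 0.0908
Iter 5: z = 0.0857 + -0.3821i, |z|^2 = 0.1534
Iter 6: z = 0.0373 + -0.4565i, |z|^2 = 0.2098
Iter 7: z = -0.0310 + -0.4251i, |z|^2 = 0.1817
Iter 8: z = -0.0037 + -0.3647i, |z|^2 = 0.1330
Iter 9: z = 0.0430 + -0.3883i, |z|^2 = 0.1526
Iter 10: z = 0.0271 + -0.4244i, |z|^2 = 0.1809
Iter 11: z = -0.0034 + -0.4140i, |z|^2 = 0.1714
Did not escape in 12 iterations → in set

Answer: yes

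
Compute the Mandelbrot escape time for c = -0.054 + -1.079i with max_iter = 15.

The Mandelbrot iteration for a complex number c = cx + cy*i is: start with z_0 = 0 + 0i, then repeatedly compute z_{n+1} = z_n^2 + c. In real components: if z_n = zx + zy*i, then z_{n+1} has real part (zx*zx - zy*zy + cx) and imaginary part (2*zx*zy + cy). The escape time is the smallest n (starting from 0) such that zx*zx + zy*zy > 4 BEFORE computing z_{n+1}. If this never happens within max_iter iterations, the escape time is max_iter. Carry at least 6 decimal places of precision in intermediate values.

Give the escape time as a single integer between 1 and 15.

Answer: 5

Derivation:
z_0 = 0 + 0i, c = -0.0540 + -1.0790i
Iter 1: z = -0.0540 + -1.0790i, |z|^2 = 1.1672
Iter 2: z = -1.2153 + -0.9625i, |z|^2 = 2.4034
Iter 3: z = 0.4967 + 1.2604i, |z|^2 = 1.8353
Iter 4: z = -1.3960 + 0.1730i, |z|^2 = 1.9787
Iter 5: z = 1.8648 + -1.5621i, |z|^2 = 5.9177
Escaped at iteration 5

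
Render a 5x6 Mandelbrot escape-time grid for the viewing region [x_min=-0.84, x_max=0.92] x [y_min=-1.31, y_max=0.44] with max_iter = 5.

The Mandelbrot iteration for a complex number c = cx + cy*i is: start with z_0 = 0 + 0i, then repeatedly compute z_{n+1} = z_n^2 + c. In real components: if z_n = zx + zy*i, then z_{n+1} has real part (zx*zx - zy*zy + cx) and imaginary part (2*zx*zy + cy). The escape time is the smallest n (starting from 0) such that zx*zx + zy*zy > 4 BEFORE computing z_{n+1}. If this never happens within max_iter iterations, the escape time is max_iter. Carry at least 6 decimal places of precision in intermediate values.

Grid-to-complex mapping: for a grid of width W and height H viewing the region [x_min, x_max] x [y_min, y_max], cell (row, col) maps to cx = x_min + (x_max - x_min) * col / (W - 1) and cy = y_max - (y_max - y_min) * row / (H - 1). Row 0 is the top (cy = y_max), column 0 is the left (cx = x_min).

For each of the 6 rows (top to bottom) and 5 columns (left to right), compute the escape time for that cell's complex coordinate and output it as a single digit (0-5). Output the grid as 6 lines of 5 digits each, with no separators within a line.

(row=0, col=0): c = -0.8400 + 0.4400i → escape time 5
(row=0, col=1): c = -0.4000 + 0.4400i → escape time 5
(row=0, col=2): c = 0.0400 + 0.4400i → escape time 5
(row=0, col=3): c = 0.4800 + 0.4400i → escape time 5
(row=0, col=4): c = 0.9200 + 0.4400i → escape time 2
(row=1, col=0): c = -0.8400 + 0.0900i → escape time 5
(row=1, col=1): c = -0.4000 + 0.0900i → escape time 5
(row=1, col=2): c = 0.0400 + 0.0900i → escape time 5
(row=1, col=3): c = 0.4800 + 0.0900i → escape time 5
(row=1, col=4): c = 0.9200 + 0.0900i → escape time 3
(row=2, col=0): c = -0.8400 + -0.2600i → escape time 5
(row=2, col=1): c = -0.4000 + -0.2600i → escape time 5
(row=2, col=2): c = 0.0400 + -0.2600i → escape time 5
(row=2, col=3): c = 0.4800 + -0.2600i → escape time 5
(row=2, col=4): c = 0.9200 + -0.2600i → escape time 3
(row=3, col=0): c = -0.8400 + -0.6100i → escape time 5
(row=3, col=1): c = -0.4000 + -0.6100i → escape time 5
(row=3, col=2): c = 0.0400 + -0.6100i → escape time 5
(row=3, col=3): c = 0.4800 + -0.6100i → escape time 5
(row=3, col=4): c = 0.9200 + -0.6100i → escape time 2
(row=4, col=0): c = -0.8400 + -0.9600i → escape time 3
(row=4, col=1): c = -0.4000 + -0.9600i → escape time 5
(row=4, col=2): c = 0.0400 + -0.9600i → escape time 5
(row=4, col=3): c = 0.4800 + -0.9600i → escape time 3
(row=4, col=4): c = 0.9200 + -0.9600i → escape time 2
(row=5, col=0): c = -0.8400 + -1.3100i → escape time 2
(row=5, col=1): c = -0.4000 + -1.3100i → escape time 3
(row=5, col=2): c = 0.0400 + -1.3100i → escape time 2
(row=5, col=3): c = 0.4800 + -1.3100i → escape time 2
(row=5, col=4): c = 0.9200 + -1.3100i → escape time 2

Answer: 55552
55553
55553
55552
35532
23222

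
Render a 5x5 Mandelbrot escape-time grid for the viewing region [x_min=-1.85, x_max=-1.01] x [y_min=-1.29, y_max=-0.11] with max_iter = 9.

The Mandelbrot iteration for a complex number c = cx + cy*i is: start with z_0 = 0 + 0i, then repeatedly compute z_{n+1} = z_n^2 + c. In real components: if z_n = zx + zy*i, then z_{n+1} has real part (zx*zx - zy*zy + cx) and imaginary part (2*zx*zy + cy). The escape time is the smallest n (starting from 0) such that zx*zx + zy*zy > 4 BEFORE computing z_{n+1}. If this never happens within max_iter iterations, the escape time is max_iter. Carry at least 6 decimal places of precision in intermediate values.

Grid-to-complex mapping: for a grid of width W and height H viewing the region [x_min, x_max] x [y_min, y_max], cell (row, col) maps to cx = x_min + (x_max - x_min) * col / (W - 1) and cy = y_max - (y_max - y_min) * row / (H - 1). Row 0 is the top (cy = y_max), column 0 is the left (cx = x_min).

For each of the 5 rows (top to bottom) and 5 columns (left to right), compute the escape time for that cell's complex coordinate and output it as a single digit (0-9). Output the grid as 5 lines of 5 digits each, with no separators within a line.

Answer: 46999
33487
23334
12333
11222

Derivation:
(row=0, col=0): c = -1.8500 + -0.1100i → escape time 4
(row=0, col=1): c = -1.6400 + -0.1100i → escape time 6
(row=0, col=2): c = -1.4300 + -0.1100i → escape time 9
(row=0, col=3): c = -1.2200 + -0.1100i → escape time 9
(row=0, col=4): c = -1.0100 + -0.1100i → escape time 9
(row=1, col=0): c = -1.8500 + -0.4050i → escape time 3
(row=1, col=1): c = -1.6400 + -0.4050i → escape time 3
(row=1, col=2): c = -1.4300 + -0.4050i → escape time 4
(row=1, col=3): c = -1.2200 + -0.4050i → escape time 8
(row=1, col=4): c = -1.0100 + -0.4050i → escape time 7
(row=2, col=0): c = -1.8500 + -0.7000i → escape time 2
(row=2, col=1): c = -1.6400 + -0.7000i → escape time 3
(row=2, col=2): c = -1.4300 + -0.7000i → escape time 3
(row=2, col=3): c = -1.2200 + -0.7000i → escape time 3
(row=2, col=4): c = -1.0100 + -0.7000i → escape time 4
(row=3, col=0): c = -1.8500 + -0.9950i → escape time 1
(row=3, col=1): c = -1.6400 + -0.9950i → escape time 2
(row=3, col=2): c = -1.4300 + -0.9950i → escape time 3
(row=3, col=3): c = -1.2200 + -0.9950i → escape time 3
(row=3, col=4): c = -1.0100 + -0.9950i → escape time 3
(row=4, col=0): c = -1.8500 + -1.2900i → escape time 1
(row=4, col=1): c = -1.6400 + -1.2900i → escape time 1
(row=4, col=2): c = -1.4300 + -1.2900i → escape time 2
(row=4, col=3): c = -1.2200 + -1.2900i → escape time 2
(row=4, col=4): c = -1.0100 + -1.2900i → escape time 2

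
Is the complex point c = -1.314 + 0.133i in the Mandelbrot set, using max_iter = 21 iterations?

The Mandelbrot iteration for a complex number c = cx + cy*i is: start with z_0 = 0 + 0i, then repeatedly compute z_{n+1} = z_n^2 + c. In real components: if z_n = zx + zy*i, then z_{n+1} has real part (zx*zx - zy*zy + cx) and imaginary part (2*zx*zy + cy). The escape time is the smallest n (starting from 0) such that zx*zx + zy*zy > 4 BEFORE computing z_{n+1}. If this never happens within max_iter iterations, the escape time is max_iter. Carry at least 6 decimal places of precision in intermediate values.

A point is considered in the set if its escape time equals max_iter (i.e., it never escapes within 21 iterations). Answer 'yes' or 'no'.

Answer: no

Derivation:
z_0 = 0 + 0i, c = -1.3140 + 0.1330i
Iter 1: z = -1.3140 + 0.1330i, |z|^2 = 1.7443
Iter 2: z = 0.3949 + -0.2165i, |z|^2 = 0.2028
Iter 3: z = -1.2049 + -0.0380i, |z|^2 = 1.4533
Iter 4: z = 0.1364 + 0.2246i, |z|^2 = 0.0691
Iter 5: z = -1.3458 + 0.1943i, |z|^2 = 1.8490
Iter 6: z = 0.4595 + -0.3899i, |z|^2 = 0.3632
Iter 7: z = -1.2549 + -0.2254i, |z|^2 = 1.6255
Iter 8: z = 0.2099 + 0.6987i, |z|^2 = 0.5322
Iter 9: z = -1.7581 + 0.4263i, |z|^2 = 3.2725
Iter 10: z = 1.5950 + -1.3660i, |z|^2 = 4.4100
Escaped at iteration 10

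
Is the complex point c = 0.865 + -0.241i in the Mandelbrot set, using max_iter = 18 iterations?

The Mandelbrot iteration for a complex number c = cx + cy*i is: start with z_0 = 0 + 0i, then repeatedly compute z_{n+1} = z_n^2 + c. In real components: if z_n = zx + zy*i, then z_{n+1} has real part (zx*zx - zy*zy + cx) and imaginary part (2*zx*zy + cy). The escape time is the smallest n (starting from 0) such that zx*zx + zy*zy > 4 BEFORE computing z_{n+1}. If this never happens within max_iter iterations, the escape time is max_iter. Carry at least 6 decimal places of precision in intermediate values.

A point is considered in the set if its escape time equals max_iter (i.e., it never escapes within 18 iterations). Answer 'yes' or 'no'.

Answer: no

Derivation:
z_0 = 0 + 0i, c = 0.8650 + -0.2410i
Iter 1: z = 0.8650 + -0.2410i, |z|^2 = 0.8063
Iter 2: z = 1.5551 + -0.6579i, |z|^2 = 2.8513
Iter 3: z = 2.8506 + -2.2874i, |z|^2 = 13.3579
Escaped at iteration 3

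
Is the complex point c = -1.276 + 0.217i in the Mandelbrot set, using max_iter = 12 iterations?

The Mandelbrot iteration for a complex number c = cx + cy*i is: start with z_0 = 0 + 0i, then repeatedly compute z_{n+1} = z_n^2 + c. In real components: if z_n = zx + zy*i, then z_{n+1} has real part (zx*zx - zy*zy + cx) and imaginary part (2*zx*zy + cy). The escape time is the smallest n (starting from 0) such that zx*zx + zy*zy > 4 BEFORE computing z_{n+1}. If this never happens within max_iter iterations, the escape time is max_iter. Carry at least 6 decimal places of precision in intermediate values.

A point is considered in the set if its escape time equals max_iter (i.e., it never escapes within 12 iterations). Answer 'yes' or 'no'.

z_0 = 0 + 0i, c = -1.2760 + 0.2170i
Iter 1: z = -1.2760 + 0.2170i, |z|^2 = 1.6753
Iter 2: z = 0.3051 + -0.3368i, |z|^2 = 0.2065
Iter 3: z = -1.2963 + 0.0115i, |z|^2 = 1.6806
Iter 4: z = 0.4044 + 0.1872i, |z|^2 = 0.1986
Iter 5: z = -1.1475 + 0.3684i, |z|^2 = 1.4525
Iter 6: z = -0.0949 + -0.6284i, |z|^2 = 0.4039
Iter 7: z = -1.6619 + 0.3363i, |z|^2 = 2.8751
Iter 8: z = 1.3729 + -0.9008i, |z|^2 = 2.6964
Iter 9: z = -0.2026 + -2.2565i, |z|^2 = 5.1328
Escaped at iteration 9

Answer: no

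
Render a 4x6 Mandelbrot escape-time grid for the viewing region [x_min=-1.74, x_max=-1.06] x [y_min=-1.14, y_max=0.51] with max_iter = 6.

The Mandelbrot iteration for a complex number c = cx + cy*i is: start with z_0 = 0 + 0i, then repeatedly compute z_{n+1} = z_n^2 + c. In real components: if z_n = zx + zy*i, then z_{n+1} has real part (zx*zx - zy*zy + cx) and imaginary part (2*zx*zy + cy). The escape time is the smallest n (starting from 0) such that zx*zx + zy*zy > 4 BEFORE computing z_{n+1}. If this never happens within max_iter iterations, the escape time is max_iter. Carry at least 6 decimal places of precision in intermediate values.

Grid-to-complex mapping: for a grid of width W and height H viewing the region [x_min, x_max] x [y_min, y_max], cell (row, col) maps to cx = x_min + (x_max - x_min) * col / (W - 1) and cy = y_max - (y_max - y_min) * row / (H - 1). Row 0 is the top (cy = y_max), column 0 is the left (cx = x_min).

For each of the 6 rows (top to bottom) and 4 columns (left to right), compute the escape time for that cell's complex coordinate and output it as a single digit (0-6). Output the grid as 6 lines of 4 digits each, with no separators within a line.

(row=0, col=0): c = -1.7400 + 0.5100i → escape time 3
(row=0, col=1): c = -1.5133 + 0.5100i → escape time 3
(row=0, col=2): c = -1.2867 + 0.5100i → escape time 4
(row=0, col=3): c = -1.0600 + 0.5100i → escape time 5
(row=1, col=0): c = -1.7400 + 0.1800i → escape time 4
(row=1, col=1): c = -1.5133 + 0.1800i → escape time 5
(row=1, col=2): c = -1.2867 + 0.1800i → escape time 6
(row=1, col=3): c = -1.0600 + 0.1800i → escape time 6
(row=2, col=0): c = -1.7400 + -0.1500i → escape time 4
(row=2, col=1): c = -1.5133 + -0.1500i → escape time 6
(row=2, col=2): c = -1.2867 + -0.1500i → escape time 6
(row=2, col=3): c = -1.0600 + -0.1500i → escape time 6
(row=3, col=0): c = -1.7400 + -0.4800i → escape time 3
(row=3, col=1): c = -1.5133 + -0.4800i → escape time 3
(row=3, col=2): c = -1.2867 + -0.4800i → escape time 4
(row=3, col=3): c = -1.0600 + -0.4800i → escape time 5
(row=4, col=0): c = -1.7400 + -0.8100i → escape time 2
(row=4, col=1): c = -1.5133 + -0.8100i → escape time 3
(row=4, col=2): c = -1.2867 + -0.8100i → escape time 3
(row=4, col=3): c = -1.0600 + -0.8100i → escape time 3
(row=5, col=0): c = -1.7400 + -1.1400i → escape time 1
(row=5, col=1): c = -1.5133 + -1.1400i → escape time 2
(row=5, col=2): c = -1.2867 + -1.1400i → escape time 2
(row=5, col=3): c = -1.0600 + -1.1400i → escape time 3

Answer: 3345
4566
4666
3345
2333
1223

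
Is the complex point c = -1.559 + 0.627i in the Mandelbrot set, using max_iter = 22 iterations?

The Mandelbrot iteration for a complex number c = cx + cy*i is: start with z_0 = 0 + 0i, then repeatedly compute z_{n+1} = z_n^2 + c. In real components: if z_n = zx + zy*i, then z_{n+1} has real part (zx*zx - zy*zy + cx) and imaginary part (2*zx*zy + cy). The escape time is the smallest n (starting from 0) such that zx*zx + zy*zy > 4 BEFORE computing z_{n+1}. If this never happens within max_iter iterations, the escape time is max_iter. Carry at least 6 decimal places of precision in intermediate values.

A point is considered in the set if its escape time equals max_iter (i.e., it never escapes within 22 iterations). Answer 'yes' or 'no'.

z_0 = 0 + 0i, c = -1.5590 + 0.6270i
Iter 1: z = -1.5590 + 0.6270i, |z|^2 = 2.8236
Iter 2: z = 0.4784 + -1.3280i, |z|^2 = 1.9924
Iter 3: z = -3.0937 + -0.6435i, |z|^2 = 9.9852
Escaped at iteration 3

Answer: no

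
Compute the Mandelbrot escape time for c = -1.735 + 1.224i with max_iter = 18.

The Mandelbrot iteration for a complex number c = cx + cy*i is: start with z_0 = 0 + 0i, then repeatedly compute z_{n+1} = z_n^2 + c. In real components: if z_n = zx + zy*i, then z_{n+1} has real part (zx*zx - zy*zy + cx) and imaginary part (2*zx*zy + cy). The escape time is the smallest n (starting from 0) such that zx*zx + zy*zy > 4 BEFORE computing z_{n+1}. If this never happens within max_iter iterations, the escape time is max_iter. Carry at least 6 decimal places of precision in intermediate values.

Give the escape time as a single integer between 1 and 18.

z_0 = 0 + 0i, c = -1.7350 + 1.2240i
Iter 1: z = -1.7350 + 1.2240i, |z|^2 = 4.5084
Escaped at iteration 1

Answer: 1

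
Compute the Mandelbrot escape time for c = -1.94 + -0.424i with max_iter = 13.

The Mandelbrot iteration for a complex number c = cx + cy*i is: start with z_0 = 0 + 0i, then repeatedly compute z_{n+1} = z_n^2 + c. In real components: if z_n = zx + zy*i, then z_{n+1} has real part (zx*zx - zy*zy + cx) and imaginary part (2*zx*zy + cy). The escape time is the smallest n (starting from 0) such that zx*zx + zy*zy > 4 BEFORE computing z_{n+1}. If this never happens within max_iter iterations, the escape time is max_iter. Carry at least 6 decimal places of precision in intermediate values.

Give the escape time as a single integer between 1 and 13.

z_0 = 0 + 0i, c = -1.9400 + -0.4240i
Iter 1: z = -1.9400 + -0.4240i, |z|^2 = 3.9434
Iter 2: z = 1.6438 + 1.2211i, |z|^2 = 4.1933
Escaped at iteration 2

Answer: 2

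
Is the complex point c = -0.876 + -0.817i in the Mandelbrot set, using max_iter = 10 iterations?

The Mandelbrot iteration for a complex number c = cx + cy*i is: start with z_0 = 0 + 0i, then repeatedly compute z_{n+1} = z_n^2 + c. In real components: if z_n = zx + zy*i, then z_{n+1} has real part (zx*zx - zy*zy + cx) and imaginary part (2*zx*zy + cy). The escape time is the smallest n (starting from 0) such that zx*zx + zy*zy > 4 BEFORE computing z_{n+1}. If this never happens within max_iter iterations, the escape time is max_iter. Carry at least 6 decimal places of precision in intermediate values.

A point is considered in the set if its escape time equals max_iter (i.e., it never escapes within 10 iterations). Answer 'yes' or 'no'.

z_0 = 0 + 0i, c = -0.8760 + -0.8170i
Iter 1: z = -0.8760 + -0.8170i, |z|^2 = 1.4349
Iter 2: z = -0.7761 + 0.6144i, |z|^2 = 0.9798
Iter 3: z = -0.6511 + -1.7707i, |z|^2 = 3.5592
Iter 4: z = -3.5873 + 1.4888i, |z|^2 = 15.0853
Escaped at iteration 4

Answer: no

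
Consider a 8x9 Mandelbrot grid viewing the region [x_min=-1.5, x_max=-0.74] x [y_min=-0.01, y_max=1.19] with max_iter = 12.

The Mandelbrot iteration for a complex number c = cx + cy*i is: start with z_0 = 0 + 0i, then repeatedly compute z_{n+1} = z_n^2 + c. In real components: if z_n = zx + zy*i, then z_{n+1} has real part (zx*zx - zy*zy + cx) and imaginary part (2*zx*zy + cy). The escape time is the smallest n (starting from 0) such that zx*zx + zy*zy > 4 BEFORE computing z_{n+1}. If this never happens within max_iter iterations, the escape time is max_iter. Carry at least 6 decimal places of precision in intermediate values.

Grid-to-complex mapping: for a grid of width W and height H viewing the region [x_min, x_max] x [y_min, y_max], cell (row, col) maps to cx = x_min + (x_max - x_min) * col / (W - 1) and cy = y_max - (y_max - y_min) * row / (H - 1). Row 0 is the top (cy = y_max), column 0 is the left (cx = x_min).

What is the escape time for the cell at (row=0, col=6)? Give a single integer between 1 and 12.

z_0 = 0 + 0i, c = -0.8486 + 1.1900i
Iter 1: z = -0.8486 + 1.1900i, |z|^2 = 2.1362
Iter 2: z = -1.5446 + -0.8296i, |z|^2 = 3.0740
Iter 3: z = 0.8490 + 3.7528i, |z|^2 = 14.8042
Escaped at iteration 3

Answer: 3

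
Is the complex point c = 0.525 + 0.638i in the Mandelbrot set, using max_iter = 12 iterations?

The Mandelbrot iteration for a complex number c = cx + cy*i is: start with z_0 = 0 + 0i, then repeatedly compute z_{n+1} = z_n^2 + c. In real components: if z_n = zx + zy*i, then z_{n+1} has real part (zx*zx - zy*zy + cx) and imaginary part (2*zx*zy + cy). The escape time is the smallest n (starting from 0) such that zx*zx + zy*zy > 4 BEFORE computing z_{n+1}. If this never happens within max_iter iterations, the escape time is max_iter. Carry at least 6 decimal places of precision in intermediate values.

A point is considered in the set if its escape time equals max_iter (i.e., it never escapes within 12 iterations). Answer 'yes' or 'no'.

Answer: no

Derivation:
z_0 = 0 + 0i, c = 0.5250 + 0.6380i
Iter 1: z = 0.5250 + 0.6380i, |z|^2 = 0.6827
Iter 2: z = 0.3936 + 1.3079i, |z|^2 = 1.8655
Iter 3: z = -1.0307 + 1.6675i, |z|^2 = 3.8430
Iter 4: z = -1.1933 + -2.7994i, |z|^2 = 9.2608
Escaped at iteration 4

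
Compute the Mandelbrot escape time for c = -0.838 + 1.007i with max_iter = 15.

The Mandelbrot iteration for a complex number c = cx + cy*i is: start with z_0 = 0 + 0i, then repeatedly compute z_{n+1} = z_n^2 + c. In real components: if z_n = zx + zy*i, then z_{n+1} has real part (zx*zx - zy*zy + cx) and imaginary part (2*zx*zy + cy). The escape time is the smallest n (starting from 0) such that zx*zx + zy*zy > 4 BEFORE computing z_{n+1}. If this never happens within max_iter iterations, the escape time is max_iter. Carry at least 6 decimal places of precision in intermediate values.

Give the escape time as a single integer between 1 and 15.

Answer: 3

Derivation:
z_0 = 0 + 0i, c = -0.8380 + 1.0070i
Iter 1: z = -0.8380 + 1.0070i, |z|^2 = 1.7163
Iter 2: z = -1.1498 + -0.6807i, |z|^2 = 1.7854
Iter 3: z = 0.0207 + 2.5724i, |z|^2 = 6.6178
Escaped at iteration 3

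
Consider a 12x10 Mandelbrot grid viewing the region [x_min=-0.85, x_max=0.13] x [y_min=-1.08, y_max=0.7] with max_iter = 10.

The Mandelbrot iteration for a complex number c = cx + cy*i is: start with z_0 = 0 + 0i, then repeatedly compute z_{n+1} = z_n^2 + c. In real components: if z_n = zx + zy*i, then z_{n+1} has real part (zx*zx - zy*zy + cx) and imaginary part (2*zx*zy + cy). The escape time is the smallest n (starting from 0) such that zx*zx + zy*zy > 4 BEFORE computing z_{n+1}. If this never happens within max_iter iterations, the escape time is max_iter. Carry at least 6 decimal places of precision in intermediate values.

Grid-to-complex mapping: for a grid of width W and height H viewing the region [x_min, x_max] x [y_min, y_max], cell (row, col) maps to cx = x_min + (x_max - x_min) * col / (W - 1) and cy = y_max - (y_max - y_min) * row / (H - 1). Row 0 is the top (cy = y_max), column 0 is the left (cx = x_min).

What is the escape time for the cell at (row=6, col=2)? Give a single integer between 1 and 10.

Answer: 10

Derivation:
z_0 = 0 + 0i, c = -0.6718 + -0.4867i
Iter 1: z = -0.6718 + -0.4867i, |z|^2 = 0.6882
Iter 2: z = -0.4573 + 0.1672i, |z|^2 = 0.2371
Iter 3: z = -0.4906 + -0.6396i, |z|^2 = 0.6499
Iter 4: z = -0.8402 + 0.1410i, |z|^2 = 0.7258
Iter 5: z = 0.0143 + -0.7236i, |z|^2 = 0.5238
Iter 6: z = -1.1952 + -0.5073i, |z|^2 = 1.6859
Iter 7: z = 0.4993 + 0.7260i, |z|^2 = 0.7764
Iter 8: z = -0.9496 + 0.2383i, |z|^2 = 0.9585
Iter 9: z = 0.1731 + -0.9393i, |z|^2 = 0.9123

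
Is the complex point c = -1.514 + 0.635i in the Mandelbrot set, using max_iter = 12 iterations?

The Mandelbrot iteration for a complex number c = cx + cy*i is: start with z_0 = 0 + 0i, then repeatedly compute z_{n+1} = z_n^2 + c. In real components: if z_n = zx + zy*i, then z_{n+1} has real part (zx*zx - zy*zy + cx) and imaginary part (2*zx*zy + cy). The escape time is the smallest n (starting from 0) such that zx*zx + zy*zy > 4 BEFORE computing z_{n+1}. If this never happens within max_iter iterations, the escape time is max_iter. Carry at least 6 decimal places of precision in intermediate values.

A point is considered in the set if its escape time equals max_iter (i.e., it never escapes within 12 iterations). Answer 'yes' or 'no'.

Answer: no

Derivation:
z_0 = 0 + 0i, c = -1.5140 + 0.6350i
Iter 1: z = -1.5140 + 0.6350i, |z|^2 = 2.6954
Iter 2: z = 0.3750 + -1.2878i, |z|^2 = 1.7990
Iter 3: z = -3.0318 + -0.3308i, |z|^2 = 9.3011
Escaped at iteration 3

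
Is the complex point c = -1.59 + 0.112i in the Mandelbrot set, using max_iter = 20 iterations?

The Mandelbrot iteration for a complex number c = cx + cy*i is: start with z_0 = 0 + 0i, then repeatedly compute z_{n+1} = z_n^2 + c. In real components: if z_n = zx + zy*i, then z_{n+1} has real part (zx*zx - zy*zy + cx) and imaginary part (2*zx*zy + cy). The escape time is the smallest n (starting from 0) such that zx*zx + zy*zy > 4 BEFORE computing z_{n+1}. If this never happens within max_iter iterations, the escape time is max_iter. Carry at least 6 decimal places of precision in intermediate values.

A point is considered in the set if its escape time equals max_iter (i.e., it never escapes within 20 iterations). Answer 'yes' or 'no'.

z_0 = 0 + 0i, c = -1.5900 + 0.1120i
Iter 1: z = -1.5900 + 0.1120i, |z|^2 = 2.5406
Iter 2: z = 0.9256 + -0.2442i, |z|^2 = 0.9163
Iter 3: z = -0.7930 + -0.3400i, |z|^2 = 0.7444
Iter 4: z = -1.0768 + 0.6512i, |z|^2 = 1.5835
Iter 5: z = -0.8545 + -1.2903i, |z|^2 = 2.3952
Iter 6: z = -2.5247 + 2.3173i, |z|^2 = 11.7439
Escaped at iteration 6

Answer: no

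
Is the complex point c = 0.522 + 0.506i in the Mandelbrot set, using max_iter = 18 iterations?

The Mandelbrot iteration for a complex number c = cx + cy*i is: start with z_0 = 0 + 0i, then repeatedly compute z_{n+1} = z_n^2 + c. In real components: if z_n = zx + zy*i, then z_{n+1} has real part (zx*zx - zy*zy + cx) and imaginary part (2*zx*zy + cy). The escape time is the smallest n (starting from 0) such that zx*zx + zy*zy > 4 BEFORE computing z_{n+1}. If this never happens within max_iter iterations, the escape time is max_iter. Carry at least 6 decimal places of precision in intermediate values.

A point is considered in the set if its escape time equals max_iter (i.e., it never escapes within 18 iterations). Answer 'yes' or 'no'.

Answer: no

Derivation:
z_0 = 0 + 0i, c = 0.5220 + 0.5060i
Iter 1: z = 0.5220 + 0.5060i, |z|^2 = 0.5285
Iter 2: z = 0.5384 + 1.0343i, |z|^2 = 1.3596
Iter 3: z = -0.2578 + 1.6198i, |z|^2 = 2.6902
Iter 4: z = -2.0353 + -0.3291i, |z|^2 = 4.2507
Escaped at iteration 4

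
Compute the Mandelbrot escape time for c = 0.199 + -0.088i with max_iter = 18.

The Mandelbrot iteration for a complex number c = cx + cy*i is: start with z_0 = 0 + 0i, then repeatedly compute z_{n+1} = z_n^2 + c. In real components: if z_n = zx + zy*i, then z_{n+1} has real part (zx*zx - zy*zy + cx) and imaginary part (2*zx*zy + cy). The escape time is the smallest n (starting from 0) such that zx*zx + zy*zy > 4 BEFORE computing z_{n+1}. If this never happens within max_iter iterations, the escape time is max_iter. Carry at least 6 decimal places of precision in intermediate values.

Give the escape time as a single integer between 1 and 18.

z_0 = 0 + 0i, c = 0.1990 + -0.0880i
Iter 1: z = 0.1990 + -0.0880i, |z|^2 = 0.0473
Iter 2: z = 0.2309 + -0.1230i, |z|^2 = 0.0684
Iter 3: z = 0.2372 + -0.1448i, |z|^2 = 0.0772
Iter 4: z = 0.2343 + -0.1567i, |z|^2 = 0.0794
Iter 5: z = 0.2293 + -0.1614i, |z|^2 = 0.0786
Iter 6: z = 0.2255 + -0.1620i, |z|^2 = 0.0771
Iter 7: z = 0.2236 + -0.1611i, |z|^2 = 0.0760
Iter 8: z = 0.2231 + -0.1600i, |z|^2 = 0.0754
Iter 9: z = 0.2231 + -0.1594i, |z|^2 = 0.0752
Iter 10: z = 0.2234 + -0.1591i, |z|^2 = 0.0752
Iter 11: z = 0.2236 + -0.1591i, |z|^2 = 0.0753
Iter 12: z = 0.2237 + -0.1591i, |z|^2 = 0.0754
Iter 13: z = 0.2237 + -0.1592i, |z|^2 = 0.0754
Iter 14: z = 0.2237 + -0.1592i, |z|^2 = 0.0754
Iter 15: z = 0.2237 + -0.1592i, |z|^2 = 0.0754
Iter 16: z = 0.2237 + -0.1592i, |z|^2 = 0.0754
Iter 17: z = 0.2237 + -0.1592i, |z|^2 = 0.0754

Answer: 18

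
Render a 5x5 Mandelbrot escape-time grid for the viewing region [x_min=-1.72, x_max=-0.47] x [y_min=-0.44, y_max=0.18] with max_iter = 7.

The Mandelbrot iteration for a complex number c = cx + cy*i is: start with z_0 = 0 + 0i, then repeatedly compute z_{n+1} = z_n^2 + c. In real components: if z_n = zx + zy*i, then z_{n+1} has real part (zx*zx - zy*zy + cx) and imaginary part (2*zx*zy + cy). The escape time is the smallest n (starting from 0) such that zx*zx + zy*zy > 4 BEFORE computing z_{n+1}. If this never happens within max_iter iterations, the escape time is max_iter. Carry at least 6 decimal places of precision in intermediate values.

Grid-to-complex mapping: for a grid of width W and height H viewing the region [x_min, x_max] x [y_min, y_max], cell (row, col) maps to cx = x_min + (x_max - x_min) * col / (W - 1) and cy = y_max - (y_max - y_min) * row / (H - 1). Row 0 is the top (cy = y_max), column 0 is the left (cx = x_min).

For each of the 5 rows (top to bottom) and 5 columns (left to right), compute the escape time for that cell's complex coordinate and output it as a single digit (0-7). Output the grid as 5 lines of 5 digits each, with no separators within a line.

Answer: 47777
77777
47777
45777
34677

Derivation:
(row=0, col=0): c = -1.7200 + 0.1800i → escape time 4
(row=0, col=1): c = -1.4075 + 0.1800i → escape time 7
(row=0, col=2): c = -1.0950 + 0.1800i → escape time 7
(row=0, col=3): c = -0.7825 + 0.1800i → escape time 7
(row=0, col=4): c = -0.4700 + 0.1800i → escape time 7
(row=1, col=0): c = -1.7200 + 0.0250i → escape time 7
(row=1, col=1): c = -1.4075 + 0.0250i → escape time 7
(row=1, col=2): c = -1.0950 + 0.0250i → escape time 7
(row=1, col=3): c = -0.7825 + 0.0250i → escape time 7
(row=1, col=4): c = -0.4700 + 0.0250i → escape time 7
(row=2, col=0): c = -1.7200 + -0.1300i → escape time 4
(row=2, col=1): c = -1.4075 + -0.1300i → escape time 7
(row=2, col=2): c = -1.0950 + -0.1300i → escape time 7
(row=2, col=3): c = -0.7825 + -0.1300i → escape time 7
(row=2, col=4): c = -0.4700 + -0.1300i → escape time 7
(row=3, col=0): c = -1.7200 + -0.2850i → escape time 4
(row=3, col=1): c = -1.4075 + -0.2850i → escape time 5
(row=3, col=2): c = -1.0950 + -0.2850i → escape time 7
(row=3, col=3): c = -0.7825 + -0.2850i → escape time 7
(row=3, col=4): c = -0.4700 + -0.2850i → escape time 7
(row=4, col=0): c = -1.7200 + -0.4400i → escape time 3
(row=4, col=1): c = -1.4075 + -0.4400i → escape time 4
(row=4, col=2): c = -1.0950 + -0.4400i → escape time 6
(row=4, col=3): c = -0.7825 + -0.4400i → escape time 7
(row=4, col=4): c = -0.4700 + -0.4400i → escape time 7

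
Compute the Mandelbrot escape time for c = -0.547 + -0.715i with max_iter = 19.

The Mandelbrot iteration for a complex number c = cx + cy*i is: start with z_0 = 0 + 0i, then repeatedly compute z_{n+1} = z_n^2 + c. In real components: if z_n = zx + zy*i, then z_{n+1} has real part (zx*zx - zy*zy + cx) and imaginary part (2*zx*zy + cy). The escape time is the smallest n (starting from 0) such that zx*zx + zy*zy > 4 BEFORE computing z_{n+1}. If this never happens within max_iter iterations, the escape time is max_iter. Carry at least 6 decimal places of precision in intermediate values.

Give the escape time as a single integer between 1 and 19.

z_0 = 0 + 0i, c = -0.5470 + -0.7150i
Iter 1: z = -0.5470 + -0.7150i, |z|^2 = 0.8104
Iter 2: z = -0.7590 + 0.0672i, |z|^2 = 0.5806
Iter 3: z = 0.0246 + -0.8170i, |z|^2 = 0.6681
Iter 4: z = -1.2139 + -0.7552i, |z|^2 = 2.0439
Iter 5: z = 0.3563 + 1.1185i, |z|^2 = 1.3779
Iter 6: z = -1.6710 + 0.0821i, |z|^2 = 2.7990
Iter 7: z = 2.2385 + -0.9893i, |z|^2 = 5.9895
Escaped at iteration 7

Answer: 7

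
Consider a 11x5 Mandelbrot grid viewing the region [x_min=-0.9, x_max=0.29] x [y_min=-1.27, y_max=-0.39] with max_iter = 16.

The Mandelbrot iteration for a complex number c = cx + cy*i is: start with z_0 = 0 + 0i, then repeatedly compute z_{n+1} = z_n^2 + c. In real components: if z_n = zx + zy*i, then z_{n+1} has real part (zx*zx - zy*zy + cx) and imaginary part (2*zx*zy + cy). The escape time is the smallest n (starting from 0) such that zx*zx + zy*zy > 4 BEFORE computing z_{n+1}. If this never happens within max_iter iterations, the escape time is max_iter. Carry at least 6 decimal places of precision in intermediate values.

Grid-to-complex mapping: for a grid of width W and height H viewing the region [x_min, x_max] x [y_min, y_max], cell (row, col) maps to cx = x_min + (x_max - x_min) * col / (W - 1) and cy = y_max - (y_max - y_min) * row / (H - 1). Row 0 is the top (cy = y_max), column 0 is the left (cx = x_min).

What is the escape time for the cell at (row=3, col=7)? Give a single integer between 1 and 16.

Answer: 6

Derivation:
z_0 = 0 + 0i, c = -0.0670 + -1.0500i
Iter 1: z = -0.0670 + -1.0500i, |z|^2 = 1.1070
Iter 2: z = -1.1650 + -0.9093i, |z|^2 = 2.1841
Iter 3: z = 0.4634 + 1.0687i, |z|^2 = 1.3569
Iter 4: z = -0.9943 + -0.0595i, |z|^2 = 0.9922
Iter 5: z = 0.9182 + -0.9317i, |z|^2 = 1.7111
Iter 6: z = -0.0920 + -2.7609i, |z|^2 = 7.6310
Escaped at iteration 6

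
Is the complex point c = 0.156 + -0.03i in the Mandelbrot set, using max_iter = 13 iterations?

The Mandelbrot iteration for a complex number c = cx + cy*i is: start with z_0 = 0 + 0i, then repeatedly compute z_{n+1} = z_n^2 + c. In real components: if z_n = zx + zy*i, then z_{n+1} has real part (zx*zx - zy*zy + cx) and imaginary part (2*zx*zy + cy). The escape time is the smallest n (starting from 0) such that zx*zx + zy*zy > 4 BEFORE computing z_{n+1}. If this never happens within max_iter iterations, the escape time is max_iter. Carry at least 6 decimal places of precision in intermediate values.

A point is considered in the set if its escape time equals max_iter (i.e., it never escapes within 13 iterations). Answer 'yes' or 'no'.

Answer: yes

Derivation:
z_0 = 0 + 0i, c = 0.1560 + -0.0300i
Iter 1: z = 0.1560 + -0.0300i, |z|^2 = 0.0252
Iter 2: z = 0.1794 + -0.0394i, |z|^2 = 0.0337
Iter 3: z = 0.1866 + -0.0441i, |z|^2 = 0.0368
Iter 4: z = 0.1889 + -0.0465i, |z|^2 = 0.0378
Iter 5: z = 0.1895 + -0.0476i, |z|^2 = 0.0382
Iter 6: z = 0.1897 + -0.0480i, |z|^2 = 0.0383
Iter 7: z = 0.1897 + -0.0482i, |z|^2 = 0.0383
Iter 8: z = 0.1896 + -0.0483i, |z|^2 = 0.0383
Iter 9: z = 0.1896 + -0.0483i, |z|^2 = 0.0383
Iter 10: z = 0.1896 + -0.0483i, |z|^2 = 0.0383
Iter 11: z = 0.1896 + -0.0483i, |z|^2 = 0.0383
Iter 12: z = 0.1896 + -0.0483i, |z|^2 = 0.0383
Did not escape in 13 iterations → in set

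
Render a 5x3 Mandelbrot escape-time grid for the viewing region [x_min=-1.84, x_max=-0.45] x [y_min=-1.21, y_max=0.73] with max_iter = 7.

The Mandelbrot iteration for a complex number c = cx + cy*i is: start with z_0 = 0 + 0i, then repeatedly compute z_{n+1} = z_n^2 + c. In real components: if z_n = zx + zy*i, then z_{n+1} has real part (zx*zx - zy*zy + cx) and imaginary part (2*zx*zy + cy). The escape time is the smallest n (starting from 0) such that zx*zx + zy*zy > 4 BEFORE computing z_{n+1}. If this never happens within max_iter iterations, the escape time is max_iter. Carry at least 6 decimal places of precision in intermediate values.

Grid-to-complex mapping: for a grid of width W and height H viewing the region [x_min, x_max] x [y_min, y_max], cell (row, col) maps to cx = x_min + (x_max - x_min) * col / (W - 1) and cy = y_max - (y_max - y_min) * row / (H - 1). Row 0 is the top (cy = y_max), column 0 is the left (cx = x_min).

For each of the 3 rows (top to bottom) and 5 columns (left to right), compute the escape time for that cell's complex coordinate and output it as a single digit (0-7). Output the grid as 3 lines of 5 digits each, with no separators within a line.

Answer: 23347
45777
12233

Derivation:
(row=0, col=0): c = -1.8400 + 0.7300i → escape time 2
(row=0, col=1): c = -1.4925 + 0.7300i → escape time 3
(row=0, col=2): c = -1.1450 + 0.7300i → escape time 3
(row=0, col=3): c = -0.7975 + 0.7300i → escape time 4
(row=0, col=4): c = -0.4500 + 0.7300i → escape time 7
(row=1, col=0): c = -1.8400 + -0.2400i → escape time 4
(row=1, col=1): c = -1.4925 + -0.2400i → escape time 5
(row=1, col=2): c = -1.1450 + -0.2400i → escape time 7
(row=1, col=3): c = -0.7975 + -0.2400i → escape time 7
(row=1, col=4): c = -0.4500 + -0.2400i → escape time 7
(row=2, col=0): c = -1.8400 + -1.2100i → escape time 1
(row=2, col=1): c = -1.4925 + -1.2100i → escape time 2
(row=2, col=2): c = -1.1450 + -1.2100i → escape time 2
(row=2, col=3): c = -0.7975 + -1.2100i → escape time 3
(row=2, col=4): c = -0.4500 + -1.2100i → escape time 3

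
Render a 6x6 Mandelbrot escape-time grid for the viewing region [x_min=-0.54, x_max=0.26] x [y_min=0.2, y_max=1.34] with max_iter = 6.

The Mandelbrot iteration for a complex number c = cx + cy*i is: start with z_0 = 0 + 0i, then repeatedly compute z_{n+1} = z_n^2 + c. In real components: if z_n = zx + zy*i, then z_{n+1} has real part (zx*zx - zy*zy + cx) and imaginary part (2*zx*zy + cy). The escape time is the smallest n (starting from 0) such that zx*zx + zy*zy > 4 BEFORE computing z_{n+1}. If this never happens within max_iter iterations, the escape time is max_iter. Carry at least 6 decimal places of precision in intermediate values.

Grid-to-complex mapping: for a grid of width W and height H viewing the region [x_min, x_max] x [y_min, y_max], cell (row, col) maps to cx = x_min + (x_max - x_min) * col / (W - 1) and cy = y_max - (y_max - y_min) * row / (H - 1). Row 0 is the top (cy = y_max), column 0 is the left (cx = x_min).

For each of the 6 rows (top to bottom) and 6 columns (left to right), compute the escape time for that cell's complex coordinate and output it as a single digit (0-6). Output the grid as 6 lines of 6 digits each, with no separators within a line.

(row=0, col=0): c = -0.5400 + 1.3400i → escape time 2
(row=0, col=1): c = -0.3800 + 1.3400i → escape time 2
(row=0, col=2): c = -0.2200 + 1.3400i → escape time 2
(row=0, col=3): c = -0.0600 + 1.3400i → escape time 2
(row=0, col=4): c = 0.1000 + 1.3400i → escape time 2
(row=0, col=5): c = 0.2600 + 1.3400i → escape time 2
(row=1, col=0): c = -0.5400 + 1.1120i → escape time 3
(row=1, col=1): c = -0.3800 + 1.1120i → escape time 4
(row=1, col=2): c = -0.2200 + 1.1120i → escape time 6
(row=1, col=3): c = -0.0600 + 1.1120i → escape time 5
(row=1, col=4): c = 0.1000 + 1.1120i → escape time 4
(row=1, col=5): c = 0.2600 + 1.1120i → escape time 3
(row=2, col=0): c = -0.5400 + 0.8840i → escape time 4
(row=2, col=1): c = -0.3800 + 0.8840i → escape time 5
(row=2, col=2): c = -0.2200 + 0.8840i → escape time 6
(row=2, col=3): c = -0.0600 + 0.8840i → escape time 6
(row=2, col=4): c = 0.1000 + 0.8840i → escape time 5
(row=2, col=5): c = 0.2600 + 0.8840i → escape time 4
(row=3, col=0): c = -0.5400 + 0.6560i → escape time 6
(row=3, col=1): c = -0.3800 + 0.6560i → escape time 6
(row=3, col=2): c = -0.2200 + 0.6560i → escape time 6
(row=3, col=3): c = -0.0600 + 0.6560i → escape time 6
(row=3, col=4): c = 0.1000 + 0.6560i → escape time 6
(row=3, col=5): c = 0.2600 + 0.6560i → escape time 6
(row=4, col=0): c = -0.5400 + 0.4280i → escape time 6
(row=4, col=1): c = -0.3800 + 0.4280i → escape time 6
(row=4, col=2): c = -0.2200 + 0.4280i → escape time 6
(row=4, col=3): c = -0.0600 + 0.4280i → escape time 6
(row=4, col=4): c = 0.1000 + 0.4280i → escape time 6
(row=4, col=5): c = 0.2600 + 0.4280i → escape time 6
(row=5, col=0): c = -0.5400 + 0.2000i → escape time 6
(row=5, col=1): c = -0.3800 + 0.2000i → escape time 6
(row=5, col=2): c = -0.2200 + 0.2000i → escape time 6
(row=5, col=3): c = -0.0600 + 0.2000i → escape time 6
(row=5, col=4): c = 0.1000 + 0.2000i → escape time 6
(row=5, col=5): c = 0.2600 + 0.2000i → escape time 6

Answer: 222222
346543
456654
666666
666666
666666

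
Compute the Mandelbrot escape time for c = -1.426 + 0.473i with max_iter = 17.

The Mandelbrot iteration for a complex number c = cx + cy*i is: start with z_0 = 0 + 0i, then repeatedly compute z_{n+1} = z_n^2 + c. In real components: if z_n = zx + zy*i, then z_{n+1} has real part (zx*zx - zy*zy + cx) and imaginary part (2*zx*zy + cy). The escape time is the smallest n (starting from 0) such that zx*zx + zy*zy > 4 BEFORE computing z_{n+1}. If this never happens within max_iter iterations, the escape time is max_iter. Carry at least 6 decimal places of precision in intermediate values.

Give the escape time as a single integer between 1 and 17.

Answer: 3

Derivation:
z_0 = 0 + 0i, c = -1.4260 + 0.4730i
Iter 1: z = -1.4260 + 0.4730i, |z|^2 = 2.2572
Iter 2: z = 0.3837 + -0.8760i, |z|^2 = 0.9146
Iter 3: z = -2.0461 + -0.1993i, |z|^2 = 4.2263
Escaped at iteration 3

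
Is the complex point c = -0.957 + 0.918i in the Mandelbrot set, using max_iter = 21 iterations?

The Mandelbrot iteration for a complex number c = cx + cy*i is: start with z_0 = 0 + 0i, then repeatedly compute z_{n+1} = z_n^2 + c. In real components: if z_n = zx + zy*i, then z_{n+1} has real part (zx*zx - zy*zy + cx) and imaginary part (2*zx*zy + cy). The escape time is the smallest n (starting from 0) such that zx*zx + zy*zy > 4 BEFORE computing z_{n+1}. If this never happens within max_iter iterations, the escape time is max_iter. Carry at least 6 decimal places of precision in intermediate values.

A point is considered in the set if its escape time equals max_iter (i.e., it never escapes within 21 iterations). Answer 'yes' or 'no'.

Answer: no

Derivation:
z_0 = 0 + 0i, c = -0.9570 + 0.9180i
Iter 1: z = -0.9570 + 0.9180i, |z|^2 = 1.7586
Iter 2: z = -0.8839 + -0.8391i, |z|^2 = 1.4852
Iter 3: z = -0.8798 + 2.4012i, |z|^2 = 6.5399
Escaped at iteration 3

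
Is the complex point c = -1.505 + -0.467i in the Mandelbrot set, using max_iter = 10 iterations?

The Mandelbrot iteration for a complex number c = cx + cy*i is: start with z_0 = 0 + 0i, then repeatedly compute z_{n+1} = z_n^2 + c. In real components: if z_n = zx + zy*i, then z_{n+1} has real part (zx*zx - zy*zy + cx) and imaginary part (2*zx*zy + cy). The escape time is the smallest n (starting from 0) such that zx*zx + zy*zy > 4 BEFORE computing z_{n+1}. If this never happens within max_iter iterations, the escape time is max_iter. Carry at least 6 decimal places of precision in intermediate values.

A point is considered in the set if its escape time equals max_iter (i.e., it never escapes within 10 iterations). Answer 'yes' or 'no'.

Answer: no

Derivation:
z_0 = 0 + 0i, c = -1.5050 + -0.4670i
Iter 1: z = -1.5050 + -0.4670i, |z|^2 = 2.4831
Iter 2: z = 0.5419 + 0.9387i, |z|^2 = 1.1748
Iter 3: z = -2.0924 + 0.5504i, |z|^2 = 4.6811
Escaped at iteration 3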